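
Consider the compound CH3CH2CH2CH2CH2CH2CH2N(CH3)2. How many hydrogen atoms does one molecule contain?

Atom tally by fragment:
  CH3 → C:1 H:3
  CH2 → C:1 H:2
  CH2 → C:1 H:2
  CH2 → C:1 H:2
  CH2 → C:1 H:2
  CH2 → C:1 H:2
  CH2N(CH3)2 → C:3 H:8 N:1
Element totals:
  C: 9
  H: 21
  N: 1

21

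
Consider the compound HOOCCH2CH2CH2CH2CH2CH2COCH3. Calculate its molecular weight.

Atom tally by fragment:
  HOOCCH2 → C:2 H:3 O:2
  CH2 → C:1 H:2
  CH2 → C:1 H:2
  CH2 → C:1 H:2
  CH2 → C:1 H:2
  CH2COCH3 → C:3 H:5 O:1
Element totals:
  C: 9
  H: 16
  O: 3
Molecular formula: C9H16O3.
  M = 9(12.011) + 16(1.008) + 3(15.999)
    = 108.099 + 16.128 + 47.997 = 172.224

172.22 g/mol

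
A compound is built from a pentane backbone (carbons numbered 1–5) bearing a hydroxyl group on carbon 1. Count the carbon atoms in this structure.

5

Atom tally by fragment:
  HOCH2 → C:1 H:3 O:1
  CH2 → C:1 H:2
  CH2 → C:1 H:2
  CH2 → C:1 H:2
  CH3 → C:1 H:3
Element totals:
  C: 5
  H: 12
  O: 1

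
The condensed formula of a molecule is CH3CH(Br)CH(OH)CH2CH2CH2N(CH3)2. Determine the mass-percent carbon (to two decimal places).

Atom tally by fragment:
  CH3 → C:1 H:3
  CH(Br) → C:1 H:1 Br:1
  CH(OH) → C:1 H:2 O:1
  CH2 → C:1 H:2
  CH2 → C:1 H:2
  CH2N(CH3)2 → C:3 H:8 N:1
Element totals:
  C: 8
  H: 18
  Br: 1
  N: 1
  O: 1
Molecular formula: C8H18BrNO.
Molar mass = 224.142 g/mol.
Mass from C: 8 × 12.011 = 96.088 g/mol.
%C = 96.088 / 224.142 × 100 = 42.87%.

42.87%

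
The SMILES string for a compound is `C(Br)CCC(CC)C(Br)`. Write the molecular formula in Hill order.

Atom tally by fragment:
  BrCH2 → C:1 H:2 Br:1
  CH2 → C:1 H:2
  CH2 → C:1 H:2
  CH(C2H5) → C:3 H:6
  CH2Br → C:1 H:2 Br:1
Element totals:
  C: 7
  H: 14
  Br: 2

C7H14Br2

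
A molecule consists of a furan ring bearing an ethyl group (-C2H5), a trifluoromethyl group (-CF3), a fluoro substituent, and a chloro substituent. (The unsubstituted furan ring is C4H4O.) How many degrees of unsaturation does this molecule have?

3

Atom tally by fragment:
  furan ring core → C:4 H:4 O:1
  (− 4 ring H displaced by substituents)
  + C2H5 → C:2 H:5
  + CF3 → C:1 F:3
  + F → F:1
  + Cl → Cl:1
Element totals:
  C: 7
  H: 5
  Cl: 1
  F: 4
  O: 1
Molecular formula: C7H5ClF4O.
DoU = (2C + 2 + N − H − X) / 2 = (2·7 + 2 + 0 − 5 − 5) / 2 = 3.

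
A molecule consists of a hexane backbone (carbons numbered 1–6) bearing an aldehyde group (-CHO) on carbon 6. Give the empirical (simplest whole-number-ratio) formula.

Atom tally by fragment:
  CH3 → C:1 H:3
  CH2 → C:1 H:2
  CH2 → C:1 H:2
  CH2 → C:1 H:2
  CH2 → C:1 H:2
  CH2CHO → C:2 H:3 O:1
Element totals:
  C: 7
  H: 14
  O: 1
Molecular formula: C7H14O.
gcd of subscripts (7, 14, 1) = 1, so the empirical formula equals the molecular formula.

C7H14O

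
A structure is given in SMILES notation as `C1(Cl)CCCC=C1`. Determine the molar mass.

Atom tally by fragment:
  cyclohexene ring core → C:6 H:10
  (− 1 ring H displaced by substituents)
  + Cl → Cl:1
Element totals:
  C: 6
  H: 9
  Cl: 1
Molecular formula: C6H9Cl.
  M = 6(12.011) + 9(1.008) + 35.45
    = 72.066 + 9.072 + 35.450 = 116.588

116.59 g/mol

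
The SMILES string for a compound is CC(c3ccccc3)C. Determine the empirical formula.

C3H4

Atom tally by fragment:
  CH3 → C:1 H:3
  CH(C6H5) → C:7 H:6
  CH3 → C:1 H:3
Element totals:
  C: 9
  H: 12
Molecular formula: C9H12.
gcd of subscripts = 3; dividing each by 3:
  C: 9/3 = 3
  H: 12/3 = 4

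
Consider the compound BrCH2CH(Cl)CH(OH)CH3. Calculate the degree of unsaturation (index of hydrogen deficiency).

0

Element totals:
  C: 4
  H: 8
  Br: 1
  Cl: 1
  O: 1
Molecular formula: C4H8BrClO.
DoU = (2C + 2 + N − H − X) / 2 = (2·4 + 2 + 0 − 8 − 2) / 2 = 0.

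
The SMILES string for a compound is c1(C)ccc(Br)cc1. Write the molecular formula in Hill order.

Atom tally by fragment:
  benzene ring core → C:6 H:6
  (− 2 ring H displaced by substituents)
  + CH3 → C:1 H:3
  + Br → Br:1
Element totals:
  C: 7
  H: 7
  Br: 1

C7H7Br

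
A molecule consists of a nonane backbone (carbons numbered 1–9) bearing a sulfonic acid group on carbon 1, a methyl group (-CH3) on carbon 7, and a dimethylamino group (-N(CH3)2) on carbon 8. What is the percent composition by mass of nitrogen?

5.28%

Atom tally by fragment:
  HO3SCH2 → C:1 H:3 S:1 O:3
  CH2 → C:1 H:2
  CH2 → C:1 H:2
  CH2 → C:1 H:2
  CH2 → C:1 H:2
  CH2 → C:1 H:2
  CH(CH3) → C:2 H:4
  CH(N(CH3)2) → C:3 H:7 N:1
  CH3 → C:1 H:3
Element totals:
  C: 12
  H: 27
  N: 1
  O: 3
  S: 1
Molecular formula: C12H27NO3S.
Molar mass = 265.412 g/mol.
Mass from N: 1 × 14.007 = 14.007 g/mol.
%N = 14.007 / 265.412 × 100 = 5.28%.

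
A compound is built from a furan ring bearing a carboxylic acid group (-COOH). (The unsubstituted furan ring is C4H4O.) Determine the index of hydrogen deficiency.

Atom tally by fragment:
  furan ring core → C:4 H:4 O:1
  (− 1 ring H displaced by substituents)
  + COOH → C:1 H:1 O:2
Element totals:
  C: 5
  H: 4
  O: 3
Molecular formula: C5H4O3.
DoU = (2C + 2 + N − H − X) / 2 = (2·5 + 2 + 0 − 4 − 0) / 2 = 4.

4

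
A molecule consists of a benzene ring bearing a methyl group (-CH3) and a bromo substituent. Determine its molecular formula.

C7H7Br

Atom tally by fragment:
  benzene ring core → C:6 H:6
  (− 2 ring H displaced by substituents)
  + CH3 → C:1 H:3
  + Br → Br:1
Element totals:
  C: 7
  H: 7
  Br: 1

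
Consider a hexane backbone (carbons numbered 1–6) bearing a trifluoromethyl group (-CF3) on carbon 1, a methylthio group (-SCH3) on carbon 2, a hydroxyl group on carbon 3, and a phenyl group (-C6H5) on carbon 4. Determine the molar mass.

Atom tally by fragment:
  F3CCH2 → C:2 H:2 F:3
  CH(SCH3) → C:2 H:4 S:1
  CH(OH) → C:1 H:2 O:1
  CH(C6H5) → C:7 H:6
  CH2 → C:1 H:2
  CH3 → C:1 H:3
Element totals:
  C: 14
  H: 19
  F: 3
  O: 1
  S: 1
Molecular formula: C14H19F3OS.
  M = 14(12.011) + 19(1.008) + 3(18.998) + 15.999 + 32.06
    = 168.154 + 19.152 + 56.994 + 15.999 + 32.060 = 292.359

292.36 g/mol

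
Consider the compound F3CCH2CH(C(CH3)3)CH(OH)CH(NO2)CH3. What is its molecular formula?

C10H18F3NO3

Atom tally by fragment:
  F3CCH2 → C:2 H:2 F:3
  CH(C(CH3)3) → C:5 H:10
  CH(OH) → C:1 H:2 O:1
  CH(NO2) → C:1 H:1 N:1 O:2
  CH3 → C:1 H:3
Element totals:
  C: 10
  H: 18
  F: 3
  N: 1
  O: 3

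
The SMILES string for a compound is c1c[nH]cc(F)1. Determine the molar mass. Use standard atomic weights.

Atom tally by fragment:
  pyrrole ring core → C:4 H:5 N:1
  (− 1 ring H displaced by substituents)
  + F → F:1
Element totals:
  C: 4
  H: 4
  F: 1
  N: 1
Molecular formula: C4H4FN.
  M = 4(12.011) + 4(1.008) + 18.998 + 14.007
    = 48.044 + 4.032 + 18.998 + 14.007 = 85.081

85.08 g/mol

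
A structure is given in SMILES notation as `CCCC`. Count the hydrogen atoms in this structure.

10

Atom tally by fragment:
  CH3 → C:1 H:3
  CH2 → C:1 H:2
  CH2 → C:1 H:2
  CH3 → C:1 H:3
Element totals:
  C: 4
  H: 10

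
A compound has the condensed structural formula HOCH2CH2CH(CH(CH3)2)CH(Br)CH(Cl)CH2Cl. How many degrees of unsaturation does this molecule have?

Element totals:
  C: 9
  H: 17
  Br: 1
  Cl: 2
  O: 1
Molecular formula: C9H17BrCl2O.
DoU = (2C + 2 + N − H − X) / 2 = (2·9 + 2 + 0 − 17 − 3) / 2 = 0.

0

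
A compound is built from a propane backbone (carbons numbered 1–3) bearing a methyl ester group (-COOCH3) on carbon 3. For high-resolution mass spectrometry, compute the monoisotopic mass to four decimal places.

Atom tally by fragment:
  CH3 → C:1 H:3
  CH2 → C:1 H:2
  CH2COOCH3 → C:3 H:5 O:2
Element totals:
  C: 5
  H: 10
  O: 2
Molecular formula: C5H10O2.
  M = 5(12.0) + 10(1.007825) + 2(15.994915)
    = 60.000000 + 10.078250 + 31.989830 = 102.068080

102.0681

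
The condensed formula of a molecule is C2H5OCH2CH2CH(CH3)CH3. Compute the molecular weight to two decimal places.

116.20 g/mol

Element totals:
  C: 7
  H: 16
  O: 1
Molecular formula: C7H16O.
  M = 7(12.011) + 16(1.008) + 15.999
    = 84.077 + 16.128 + 15.999 = 116.204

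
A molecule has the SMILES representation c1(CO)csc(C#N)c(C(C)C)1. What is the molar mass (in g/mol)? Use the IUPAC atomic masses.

Atom tally by fragment:
  thiophene ring core → C:4 H:4 S:1
  (− 3 ring H displaced by substituents)
  + CH2OH → C:1 H:3 O:1
  + CN → C:1 N:1
  + CH(CH3)2 → C:3 H:7
Element totals:
  C: 9
  H: 11
  N: 1
  O: 1
  S: 1
Molecular formula: C9H11NOS.
  M = 9(12.011) + 11(1.008) + 14.007 + 15.999 + 32.06
    = 108.099 + 11.088 + 14.007 + 15.999 + 32.060 = 181.253

181.25 g/mol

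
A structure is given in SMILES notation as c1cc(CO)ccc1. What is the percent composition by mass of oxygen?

Atom tally by fragment:
  benzene ring core → C:6 H:6
  (− 1 ring H displaced by substituents)
  + CH2OH → C:1 H:3 O:1
Element totals:
  C: 7
  H: 8
  O: 1
Molecular formula: C7H8O.
Molar mass = 108.140 g/mol.
Mass from O: 1 × 15.999 = 15.999 g/mol.
%O = 15.999 / 108.140 × 100 = 14.79%.

14.79%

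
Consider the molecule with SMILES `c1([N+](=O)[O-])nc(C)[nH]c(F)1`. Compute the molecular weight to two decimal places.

145.09 g/mol

Atom tally by fragment:
  imidazole ring core → C:3 H:4 N:2
  (− 3 ring H displaced by substituents)
  + NO2 → N:1 O:2
  + CH3 → C:1 H:3
  + F → F:1
Element totals:
  C: 4
  H: 4
  F: 1
  N: 3
  O: 2
Molecular formula: C4H4FN3O2.
  M = 4(12.011) + 4(1.008) + 18.998 + 3(14.007) + 2(15.999)
    = 48.044 + 4.032 + 18.998 + 42.021 + 31.998 = 145.093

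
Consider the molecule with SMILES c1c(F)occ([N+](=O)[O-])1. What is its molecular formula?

Atom tally by fragment:
  furan ring core → C:4 H:4 O:1
  (− 2 ring H displaced by substituents)
  + F → F:1
  + NO2 → N:1 O:2
Element totals:
  C: 4
  H: 2
  F: 1
  N: 1
  O: 3

C4H2FNO3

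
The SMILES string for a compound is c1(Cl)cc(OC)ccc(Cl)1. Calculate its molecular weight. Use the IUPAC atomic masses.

Atom tally by fragment:
  benzene ring core → C:6 H:6
  (− 3 ring H displaced by substituents)
  + Cl → Cl:1
  + OCH3 → C:1 H:3 O:1
  + Cl → Cl:1
Element totals:
  C: 7
  H: 6
  Cl: 2
  O: 1
Molecular formula: C7H6Cl2O.
  M = 7(12.011) + 6(1.008) + 2(35.45) + 15.999
    = 84.077 + 6.048 + 70.900 + 15.999 = 177.024

177.02 g/mol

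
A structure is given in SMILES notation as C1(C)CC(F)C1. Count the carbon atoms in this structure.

5

Atom tally by fragment:
  cyclobutane ring core → C:4 H:8
  (− 2 ring H displaced by substituents)
  + CH3 → C:1 H:3
  + F → F:1
Element totals:
  C: 5
  H: 9
  F: 1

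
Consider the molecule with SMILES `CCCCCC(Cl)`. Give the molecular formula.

Atom tally by fragment:
  CH3 → C:1 H:3
  CH2 → C:1 H:2
  CH2 → C:1 H:2
  CH2 → C:1 H:2
  CH2 → C:1 H:2
  CH2Cl → C:1 H:2 Cl:1
Element totals:
  C: 6
  H: 13
  Cl: 1

C6H13Cl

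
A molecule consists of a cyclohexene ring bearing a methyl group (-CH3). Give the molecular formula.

Atom tally by fragment:
  cyclohexene ring core → C:6 H:10
  (− 1 ring H displaced by substituents)
  + CH3 → C:1 H:3
Element totals:
  C: 7
  H: 12

C7H12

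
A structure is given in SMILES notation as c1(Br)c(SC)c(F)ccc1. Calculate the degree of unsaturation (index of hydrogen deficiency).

Atom tally by fragment:
  benzene ring core → C:6 H:6
  (− 3 ring H displaced by substituents)
  + Br → Br:1
  + SCH3 → C:1 H:3 S:1
  + F → F:1
Element totals:
  C: 7
  H: 6
  Br: 1
  F: 1
  S: 1
Molecular formula: C7H6BrFS.
DoU = (2C + 2 + N − H − X) / 2 = (2·7 + 2 + 0 − 6 − 2) / 2 = 4.

4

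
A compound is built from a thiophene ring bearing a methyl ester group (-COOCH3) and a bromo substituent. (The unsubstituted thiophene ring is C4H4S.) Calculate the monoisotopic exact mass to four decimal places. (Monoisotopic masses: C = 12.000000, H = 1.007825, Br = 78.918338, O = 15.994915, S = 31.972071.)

219.9194

Atom tally by fragment:
  thiophene ring core → C:4 H:4 S:1
  (− 2 ring H displaced by substituents)
  + COOCH3 → C:2 H:3 O:2
  + Br → Br:1
Element totals:
  C: 6
  H: 5
  Br: 1
  O: 2
  S: 1
Molecular formula: C6H5BrO2S.
  M = 6(12.0) + 5(1.007825) + 78.918338 + 2(15.994915) + 31.972071
    = 72.000000 + 5.039125 + 78.918338 + 31.989830 + 31.972071 = 219.919364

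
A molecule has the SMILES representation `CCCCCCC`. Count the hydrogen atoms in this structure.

16

Atom tally by fragment:
  CH3 → C:1 H:3
  CH2 → C:1 H:2
  CH2 → C:1 H:2
  CH2 → C:1 H:2
  CH2 → C:1 H:2
  CH2 → C:1 H:2
  CH3 → C:1 H:3
Element totals:
  C: 7
  H: 16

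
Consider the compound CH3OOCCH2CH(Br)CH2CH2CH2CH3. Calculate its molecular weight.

Atom tally by fragment:
  CH3OOCCH2 → C:3 H:5 O:2
  CH(Br) → C:1 H:1 Br:1
  CH2 → C:1 H:2
  CH2 → C:1 H:2
  CH2 → C:1 H:2
  CH3 → C:1 H:3
Element totals:
  C: 8
  H: 15
  Br: 1
  O: 2
Molecular formula: C8H15BrO2.
  M = 8(12.011) + 15(1.008) + 79.904 + 2(15.999)
    = 96.088 + 15.120 + 79.904 + 31.998 = 223.110

223.11 g/mol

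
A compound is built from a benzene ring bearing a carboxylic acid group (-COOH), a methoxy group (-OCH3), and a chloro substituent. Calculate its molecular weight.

186.59 g/mol

Atom tally by fragment:
  benzene ring core → C:6 H:6
  (− 3 ring H displaced by substituents)
  + COOH → C:1 H:1 O:2
  + OCH3 → C:1 H:3 O:1
  + Cl → Cl:1
Element totals:
  C: 8
  H: 7
  Cl: 1
  O: 3
Molecular formula: C8H7ClO3.
  M = 8(12.011) + 7(1.008) + 35.45 + 3(15.999)
    = 96.088 + 7.056 + 35.450 + 47.997 = 186.591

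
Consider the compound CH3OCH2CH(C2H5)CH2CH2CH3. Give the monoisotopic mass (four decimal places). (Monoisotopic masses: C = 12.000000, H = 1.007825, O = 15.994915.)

130.1358

Atom tally by fragment:
  CH3OCH2 → C:2 H:5 O:1
  CH(C2H5) → C:3 H:6
  CH2 → C:1 H:2
  CH2 → C:1 H:2
  CH3 → C:1 H:3
Element totals:
  C: 8
  H: 18
  O: 1
Molecular formula: C8H18O.
  M = 8(12.0) + 18(1.007825) + 15.994915
    = 96.000000 + 18.140850 + 15.994915 = 130.135765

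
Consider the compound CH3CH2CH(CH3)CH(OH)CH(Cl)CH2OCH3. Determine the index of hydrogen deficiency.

0

Atom tally by fragment:
  CH3 → C:1 H:3
  CH2 → C:1 H:2
  CH(CH3) → C:2 H:4
  CH(OH) → C:1 H:2 O:1
  CH(Cl) → C:1 H:1 Cl:1
  CH2OCH3 → C:2 H:5 O:1
Element totals:
  C: 8
  H: 17
  Cl: 1
  O: 2
Molecular formula: C8H17ClO2.
DoU = (2C + 2 + N − H − X) / 2 = (2·8 + 2 + 0 − 17 − 1) / 2 = 0.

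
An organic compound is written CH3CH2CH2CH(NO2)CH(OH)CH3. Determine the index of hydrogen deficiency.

Element totals:
  C: 6
  H: 13
  N: 1
  O: 3
Molecular formula: C6H13NO3.
DoU = (2C + 2 + N − H − X) / 2 = (2·6 + 2 + 1 − 13 − 0) / 2 = 1.

1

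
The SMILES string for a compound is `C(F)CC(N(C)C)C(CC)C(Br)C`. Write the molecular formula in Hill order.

Atom tally by fragment:
  FCH2 → C:1 H:2 F:1
  CH2 → C:1 H:2
  CH(N(CH3)2) → C:3 H:7 N:1
  CH(C2H5) → C:3 H:6
  CH(Br) → C:1 H:1 Br:1
  CH3 → C:1 H:3
Element totals:
  C: 10
  H: 21
  Br: 1
  F: 1
  N: 1

C10H21BrFN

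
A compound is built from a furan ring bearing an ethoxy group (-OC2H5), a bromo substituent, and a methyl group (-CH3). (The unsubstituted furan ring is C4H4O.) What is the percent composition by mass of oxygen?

Atom tally by fragment:
  furan ring core → C:4 H:4 O:1
  (− 3 ring H displaced by substituents)
  + OC2H5 → C:2 H:5 O:1
  + Br → Br:1
  + CH3 → C:1 H:3
Element totals:
  C: 7
  H: 9
  Br: 1
  O: 2
Molecular formula: C7H9BrO2.
Molar mass = 205.051 g/mol.
Mass from O: 2 × 15.999 = 31.998 g/mol.
%O = 31.998 / 205.051 × 100 = 15.60%.

15.60%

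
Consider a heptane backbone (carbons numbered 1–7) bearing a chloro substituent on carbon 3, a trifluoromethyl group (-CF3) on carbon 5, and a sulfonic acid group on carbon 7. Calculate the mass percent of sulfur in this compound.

Atom tally by fragment:
  CH3 → C:1 H:3
  CH2 → C:1 H:2
  CH(Cl) → C:1 H:1 Cl:1
  CH2 → C:1 H:2
  CH(CF3) → C:2 H:1 F:3
  CH2 → C:1 H:2
  CH2SO3H → C:1 H:3 S:1 O:3
Element totals:
  C: 8
  H: 14
  Cl: 1
  F: 3
  O: 3
  S: 1
Molecular formula: C8H14ClF3O3S.
Molar mass = 282.701 g/mol.
Mass from S: 1 × 32.06 = 32.060 g/mol.
%S = 32.060 / 282.701 × 100 = 11.34%.

11.34%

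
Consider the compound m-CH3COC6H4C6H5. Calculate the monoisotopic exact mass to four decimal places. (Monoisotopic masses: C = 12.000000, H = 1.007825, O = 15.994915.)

Element totals:
  C: 14
  H: 12
  O: 1
Molecular formula: C14H12O.
  M = 14(12.0) + 12(1.007825) + 15.994915
    = 168.000000 + 12.093900 + 15.994915 = 196.088815

196.0888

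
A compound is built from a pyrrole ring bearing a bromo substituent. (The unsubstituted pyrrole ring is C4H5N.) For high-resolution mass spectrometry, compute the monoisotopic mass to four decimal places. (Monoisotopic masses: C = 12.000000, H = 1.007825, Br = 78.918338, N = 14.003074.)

144.9527

Atom tally by fragment:
  pyrrole ring core → C:4 H:5 N:1
  (− 1 ring H displaced by substituents)
  + Br → Br:1
Element totals:
  C: 4
  H: 4
  Br: 1
  N: 1
Molecular formula: C4H4BrN.
  M = 4(12.0) + 4(1.007825) + 78.918338 + 14.003074
    = 48.000000 + 4.031300 + 78.918338 + 14.003074 = 144.952712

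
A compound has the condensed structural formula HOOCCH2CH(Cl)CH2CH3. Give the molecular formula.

C5H9ClO2

Element totals:
  C: 5
  H: 9
  Cl: 1
  O: 2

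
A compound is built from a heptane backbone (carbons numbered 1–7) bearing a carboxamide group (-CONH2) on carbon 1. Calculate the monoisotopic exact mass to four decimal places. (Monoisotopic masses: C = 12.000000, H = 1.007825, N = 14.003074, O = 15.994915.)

Atom tally by fragment:
  H2NOCCH2 → C:2 H:4 O:1 N:1
  CH2 → C:1 H:2
  CH2 → C:1 H:2
  CH2 → C:1 H:2
  CH2 → C:1 H:2
  CH2 → C:1 H:2
  CH3 → C:1 H:3
Element totals:
  C: 8
  H: 17
  N: 1
  O: 1
Molecular formula: C8H17NO.
  M = 8(12.0) + 17(1.007825) + 14.003074 + 15.994915
    = 96.000000 + 17.133025 + 14.003074 + 15.994915 = 143.131014

143.1310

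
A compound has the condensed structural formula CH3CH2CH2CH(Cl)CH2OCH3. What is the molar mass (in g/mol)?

136.62 g/mol

Element totals:
  C: 6
  H: 13
  Cl: 1
  O: 1
Molecular formula: C6H13ClO.
  M = 6(12.011) + 13(1.008) + 35.45 + 15.999
    = 72.066 + 13.104 + 35.450 + 15.999 = 136.619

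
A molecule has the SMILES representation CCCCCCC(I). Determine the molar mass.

226.10 g/mol

Atom tally by fragment:
  CH3 → C:1 H:3
  CH2 → C:1 H:2
  CH2 → C:1 H:2
  CH2 → C:1 H:2
  CH2 → C:1 H:2
  CH2 → C:1 H:2
  CH2I → C:1 H:2 I:1
Element totals:
  C: 7
  H: 15
  I: 1
Molecular formula: C7H15I.
  M = 7(12.011) + 15(1.008) + 126.904
    = 84.077 + 15.120 + 126.904 = 226.101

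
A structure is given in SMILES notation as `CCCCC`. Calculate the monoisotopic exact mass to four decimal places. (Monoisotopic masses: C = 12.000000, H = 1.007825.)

Atom tally by fragment:
  CH3 → C:1 H:3
  CH2 → C:1 H:2
  CH2 → C:1 H:2
  CH2 → C:1 H:2
  CH3 → C:1 H:3
Element totals:
  C: 5
  H: 12
Molecular formula: C5H12.
  M = 5(12.0) + 12(1.007825)
    = 60.000000 + 12.093900 = 72.093900

72.0939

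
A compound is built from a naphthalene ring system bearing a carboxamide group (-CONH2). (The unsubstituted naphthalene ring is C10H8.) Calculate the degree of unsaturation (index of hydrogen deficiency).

Atom tally by fragment:
  naphthalene ring system core → C:10 H:8
  (− 1 ring H displaced by substituents)
  + CONH2 → C:1 H:2 O:1 N:1
Element totals:
  C: 11
  H: 9
  N: 1
  O: 1
Molecular formula: C11H9NO.
DoU = (2C + 2 + N − H − X) / 2 = (2·11 + 2 + 1 − 9 − 0) / 2 = 8.

8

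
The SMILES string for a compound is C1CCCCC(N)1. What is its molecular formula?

C6H13N

Atom tally by fragment:
  cyclohexane ring core → C:6 H:12
  (− 1 ring H displaced by substituents)
  + NH2 → N:1 H:2
Element totals:
  C: 6
  H: 13
  N: 1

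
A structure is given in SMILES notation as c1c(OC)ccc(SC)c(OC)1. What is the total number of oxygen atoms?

Atom tally by fragment:
  benzene ring core → C:6 H:6
  (− 3 ring H displaced by substituents)
  + OCH3 → C:1 H:3 O:1
  + SCH3 → C:1 H:3 S:1
  + OCH3 → C:1 H:3 O:1
Element totals:
  C: 9
  H: 12
  O: 2
  S: 1

2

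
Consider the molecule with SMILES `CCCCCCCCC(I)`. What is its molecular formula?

Atom tally by fragment:
  CH3 → C:1 H:3
  CH2 → C:1 H:2
  CH2 → C:1 H:2
  CH2 → C:1 H:2
  CH2 → C:1 H:2
  CH2 → C:1 H:2
  CH2 → C:1 H:2
  CH2 → C:1 H:2
  CH2I → C:1 H:2 I:1
Element totals:
  C: 9
  H: 19
  I: 1

C9H19I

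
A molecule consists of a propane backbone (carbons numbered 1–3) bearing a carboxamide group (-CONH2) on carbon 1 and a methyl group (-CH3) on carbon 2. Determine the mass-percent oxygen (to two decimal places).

Atom tally by fragment:
  H2NOCCH2 → C:2 H:4 O:1 N:1
  CH(CH3) → C:2 H:4
  CH3 → C:1 H:3
Element totals:
  C: 5
  H: 11
  N: 1
  O: 1
Molecular formula: C5H11NO.
Molar mass = 101.149 g/mol.
Mass from O: 1 × 15.999 = 15.999 g/mol.
%O = 15.999 / 101.149 × 100 = 15.82%.

15.82%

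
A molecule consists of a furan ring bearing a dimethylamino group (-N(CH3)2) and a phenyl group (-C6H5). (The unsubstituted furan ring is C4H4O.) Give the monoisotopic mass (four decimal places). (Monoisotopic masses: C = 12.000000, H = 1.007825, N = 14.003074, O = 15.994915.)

187.0997

Atom tally by fragment:
  furan ring core → C:4 H:4 O:1
  (− 2 ring H displaced by substituents)
  + N(CH3)2 → N:1 C:2 H:6
  + C6H5 → C:6 H:5
Element totals:
  C: 12
  H: 13
  N: 1
  O: 1
Molecular formula: C12H13NO.
  M = 12(12.0) + 13(1.007825) + 14.003074 + 15.994915
    = 144.000000 + 13.101725 + 14.003074 + 15.994915 = 187.099714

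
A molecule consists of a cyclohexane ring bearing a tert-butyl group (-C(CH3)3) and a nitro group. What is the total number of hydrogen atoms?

19

Atom tally by fragment:
  cyclohexane ring core → C:6 H:12
  (− 2 ring H displaced by substituents)
  + C(CH3)3 → C:4 H:9
  + NO2 → N:1 O:2
Element totals:
  C: 10
  H: 19
  N: 1
  O: 2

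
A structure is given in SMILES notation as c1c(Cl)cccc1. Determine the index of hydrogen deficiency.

Atom tally by fragment:
  benzene ring core → C:6 H:6
  (− 1 ring H displaced by substituents)
  + Cl → Cl:1
Element totals:
  C: 6
  H: 5
  Cl: 1
Molecular formula: C6H5Cl.
DoU = (2C + 2 + N − H − X) / 2 = (2·6 + 2 + 0 − 5 − 1) / 2 = 4.

4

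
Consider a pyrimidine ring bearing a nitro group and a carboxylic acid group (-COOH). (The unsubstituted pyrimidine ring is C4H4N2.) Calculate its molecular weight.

Atom tally by fragment:
  pyrimidine ring core → C:4 H:4 N:2
  (− 2 ring H displaced by substituents)
  + NO2 → N:1 O:2
  + COOH → C:1 H:1 O:2
Element totals:
  C: 5
  H: 3
  N: 3
  O: 4
Molecular formula: C5H3N3O4.
  M = 5(12.011) + 3(1.008) + 3(14.007) + 4(15.999)
    = 60.055 + 3.024 + 42.021 + 63.996 = 169.096

169.10 g/mol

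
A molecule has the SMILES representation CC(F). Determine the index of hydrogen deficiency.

Atom tally by fragment:
  CH3 → C:1 H:3
  CH2F → C:1 H:2 F:1
Element totals:
  C: 2
  H: 5
  F: 1
Molecular formula: C2H5F.
DoU = (2C + 2 + N − H − X) / 2 = (2·2 + 2 + 0 − 5 − 1) / 2 = 0.

0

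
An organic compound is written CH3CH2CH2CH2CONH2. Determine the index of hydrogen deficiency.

1

Element totals:
  C: 5
  H: 11
  N: 1
  O: 1
Molecular formula: C5H11NO.
DoU = (2C + 2 + N − H − X) / 2 = (2·5 + 2 + 1 − 11 − 0) / 2 = 1.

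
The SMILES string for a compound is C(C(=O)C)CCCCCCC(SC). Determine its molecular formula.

Atom tally by fragment:
  CH3COCH2 → C:3 H:5 O:1
  CH2 → C:1 H:2
  CH2 → C:1 H:2
  CH2 → C:1 H:2
  CH2 → C:1 H:2
  CH2 → C:1 H:2
  CH2 → C:1 H:2
  CH2SCH3 → C:2 H:5 S:1
Element totals:
  C: 11
  H: 22
  O: 1
  S: 1

C11H22OS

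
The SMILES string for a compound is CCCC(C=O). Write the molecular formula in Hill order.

Atom tally by fragment:
  CH3 → C:1 H:3
  CH2 → C:1 H:2
  CH2 → C:1 H:2
  CH2CHO → C:2 H:3 O:1
Element totals:
  C: 5
  H: 10
  O: 1

C5H10O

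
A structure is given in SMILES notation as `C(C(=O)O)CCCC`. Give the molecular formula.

Atom tally by fragment:
  HOOCCH2 → C:2 H:3 O:2
  CH2 → C:1 H:2
  CH2 → C:1 H:2
  CH2 → C:1 H:2
  CH3 → C:1 H:3
Element totals:
  C: 6
  H: 12
  O: 2

C6H12O2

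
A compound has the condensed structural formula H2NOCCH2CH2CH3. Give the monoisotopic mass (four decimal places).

Element totals:
  C: 4
  H: 9
  N: 1
  O: 1
Molecular formula: C4H9NO.
  M = 4(12.0) + 9(1.007825) + 14.003074 + 15.994915
    = 48.000000 + 9.070425 + 14.003074 + 15.994915 = 87.068414

87.0684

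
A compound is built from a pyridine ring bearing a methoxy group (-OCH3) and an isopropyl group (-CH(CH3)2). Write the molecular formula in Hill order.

Atom tally by fragment:
  pyridine ring core → C:5 H:5 N:1
  (− 2 ring H displaced by substituents)
  + OCH3 → C:1 H:3 O:1
  + CH(CH3)2 → C:3 H:7
Element totals:
  C: 9
  H: 13
  N: 1
  O: 1

C9H13NO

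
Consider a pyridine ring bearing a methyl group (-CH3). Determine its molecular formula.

C6H7N

Atom tally by fragment:
  pyridine ring core → C:5 H:5 N:1
  (− 1 ring H displaced by substituents)
  + CH3 → C:1 H:3
Element totals:
  C: 6
  H: 7
  N: 1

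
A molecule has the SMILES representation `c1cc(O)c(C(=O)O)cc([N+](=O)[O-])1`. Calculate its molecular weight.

183.12 g/mol

Atom tally by fragment:
  benzene ring core → C:6 H:6
  (− 3 ring H displaced by substituents)
  + OH → O:1 H:1
  + COOH → C:1 H:1 O:2
  + NO2 → N:1 O:2
Element totals:
  C: 7
  H: 5
  N: 1
  O: 5
Molecular formula: C7H5NO5.
  M = 7(12.011) + 5(1.008) + 14.007 + 5(15.999)
    = 84.077 + 5.040 + 14.007 + 79.995 = 183.119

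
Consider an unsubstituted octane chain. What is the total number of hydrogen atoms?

Atom tally by fragment:
  CH3 → C:1 H:3
  CH2 → C:1 H:2
  CH2 → C:1 H:2
  CH2 → C:1 H:2
  CH2 → C:1 H:2
  CH2 → C:1 H:2
  CH2 → C:1 H:2
  CH3 → C:1 H:3
Element totals:
  C: 8
  H: 18

18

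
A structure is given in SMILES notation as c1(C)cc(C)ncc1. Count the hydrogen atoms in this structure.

Atom tally by fragment:
  pyridine ring core → C:5 H:5 N:1
  (− 2 ring H displaced by substituents)
  + CH3 → C:1 H:3
  + CH3 → C:1 H:3
Element totals:
  C: 7
  H: 9
  N: 1

9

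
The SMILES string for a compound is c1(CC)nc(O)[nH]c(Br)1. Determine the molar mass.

Atom tally by fragment:
  imidazole ring core → C:3 H:4 N:2
  (− 3 ring H displaced by substituents)
  + C2H5 → C:2 H:5
  + OH → O:1 H:1
  + Br → Br:1
Element totals:
  C: 5
  H: 7
  Br: 1
  N: 2
  O: 1
Molecular formula: C5H7BrN2O.
  M = 5(12.011) + 7(1.008) + 79.904 + 2(14.007) + 15.999
    = 60.055 + 7.056 + 79.904 + 28.014 + 15.999 = 191.028

191.03 g/mol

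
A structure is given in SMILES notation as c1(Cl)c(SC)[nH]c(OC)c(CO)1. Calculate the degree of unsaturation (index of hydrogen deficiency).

3

Atom tally by fragment:
  pyrrole ring core → C:4 H:5 N:1
  (− 4 ring H displaced by substituents)
  + Cl → Cl:1
  + SCH3 → C:1 H:3 S:1
  + OCH3 → C:1 H:3 O:1
  + CH2OH → C:1 H:3 O:1
Element totals:
  C: 7
  H: 10
  Cl: 1
  N: 1
  O: 2
  S: 1
Molecular formula: C7H10ClNO2S.
DoU = (2C + 2 + N − H − X) / 2 = (2·7 + 2 + 1 − 10 − 1) / 2 = 3.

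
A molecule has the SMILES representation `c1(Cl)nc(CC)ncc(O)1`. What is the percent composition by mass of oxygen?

10.09%

Atom tally by fragment:
  pyrimidine ring core → C:4 H:4 N:2
  (− 3 ring H displaced by substituents)
  + Cl → Cl:1
  + C2H5 → C:2 H:5
  + OH → O:1 H:1
Element totals:
  C: 6
  H: 7
  Cl: 1
  N: 2
  O: 1
Molecular formula: C6H7ClN2O.
Molar mass = 158.585 g/mol.
Mass from O: 1 × 15.999 = 15.999 g/mol.
%O = 15.999 / 158.585 × 100 = 10.09%.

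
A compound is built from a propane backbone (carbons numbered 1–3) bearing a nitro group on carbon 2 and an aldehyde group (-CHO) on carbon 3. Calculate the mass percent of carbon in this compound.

41.03%

Atom tally by fragment:
  CH3 → C:1 H:3
  CH(NO2) → C:1 H:1 N:1 O:2
  CH2CHO → C:2 H:3 O:1
Element totals:
  C: 4
  H: 7
  N: 1
  O: 3
Molecular formula: C4H7NO3.
Molar mass = 117.104 g/mol.
Mass from C: 4 × 12.011 = 48.044 g/mol.
%C = 48.044 / 117.104 × 100 = 41.03%.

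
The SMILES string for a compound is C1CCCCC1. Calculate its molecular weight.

84.16 g/mol

Atom tally by fragment:
  cyclohexane ring core → C:6 H:12
Element totals:
  C: 6
  H: 12
Molecular formula: C6H12.
  M = 6(12.011) + 12(1.008)
    = 72.066 + 12.096 = 84.162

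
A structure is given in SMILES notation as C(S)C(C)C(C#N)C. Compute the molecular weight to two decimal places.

129.22 g/mol

Atom tally by fragment:
  HSCH2 → C:1 H:3 S:1
  CH(CH3) → C:2 H:4
  CH(CN) → C:2 H:1 N:1
  CH3 → C:1 H:3
Element totals:
  C: 6
  H: 11
  N: 1
  S: 1
Molecular formula: C6H11NS.
  M = 6(12.011) + 11(1.008) + 14.007 + 32.06
    = 72.066 + 11.088 + 14.007 + 32.060 = 129.221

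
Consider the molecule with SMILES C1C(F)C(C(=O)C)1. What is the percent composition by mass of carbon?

Atom tally by fragment:
  cyclopropane ring core → C:3 H:6
  (− 2 ring H displaced by substituents)
  + F → F:1
  + COCH3 → C:2 H:3 O:1
Element totals:
  C: 5
  H: 7
  F: 1
  O: 1
Molecular formula: C5H7FO.
Molar mass = 102.108 g/mol.
Mass from C: 5 × 12.011 = 60.055 g/mol.
%C = 60.055 / 102.108 × 100 = 58.82%.

58.82%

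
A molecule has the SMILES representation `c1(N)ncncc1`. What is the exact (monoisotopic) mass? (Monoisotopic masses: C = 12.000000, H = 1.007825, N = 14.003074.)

Atom tally by fragment:
  pyrimidine ring core → C:4 H:4 N:2
  (− 1 ring H displaced by substituents)
  + NH2 → N:1 H:2
Element totals:
  C: 4
  H: 5
  N: 3
Molecular formula: C4H5N3.
  M = 4(12.0) + 5(1.007825) + 3(14.003074)
    = 48.000000 + 5.039125 + 42.009222 = 95.048347

95.0483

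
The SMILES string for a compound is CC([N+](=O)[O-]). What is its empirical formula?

C2H5NO2

Atom tally by fragment:
  CH3 → C:1 H:3
  CH2NO2 → C:1 H:2 N:1 O:2
Element totals:
  C: 2
  H: 5
  N: 1
  O: 2
Molecular formula: C2H5NO2.
gcd of subscripts (2, 5, 1, 2) = 1, so the empirical formula equals the molecular formula.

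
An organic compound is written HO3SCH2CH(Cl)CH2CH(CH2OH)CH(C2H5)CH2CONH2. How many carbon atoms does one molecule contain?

10

Atom tally by fragment:
  HO3SCH2 → C:1 H:3 S:1 O:3
  CH(Cl) → C:1 H:1 Cl:1
  CH2 → C:1 H:2
  CH(CH2OH) → C:2 H:4 O:1
  CH(C2H5) → C:3 H:6
  CH2CONH2 → C:2 H:4 O:1 N:1
Element totals:
  C: 10
  H: 20
  Cl: 1
  N: 1
  O: 5
  S: 1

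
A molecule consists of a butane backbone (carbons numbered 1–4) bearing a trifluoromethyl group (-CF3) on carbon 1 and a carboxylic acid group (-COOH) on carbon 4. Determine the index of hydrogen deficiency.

Atom tally by fragment:
  F3CCH2 → C:2 H:2 F:3
  CH2 → C:1 H:2
  CH2 → C:1 H:2
  CH2COOH → C:2 H:3 O:2
Element totals:
  C: 6
  H: 9
  F: 3
  O: 2
Molecular formula: C6H9F3O2.
DoU = (2C + 2 + N − H − X) / 2 = (2·6 + 2 + 0 − 9 − 3) / 2 = 1.

1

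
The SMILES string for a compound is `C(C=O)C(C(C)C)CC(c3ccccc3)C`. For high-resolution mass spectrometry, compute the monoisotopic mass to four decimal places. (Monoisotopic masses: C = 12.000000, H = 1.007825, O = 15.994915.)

Atom tally by fragment:
  OHCCH2 → C:2 H:3 O:1
  CH(CH(CH3)2) → C:4 H:8
  CH2 → C:1 H:2
  CH(C6H5) → C:7 H:6
  CH3 → C:1 H:3
Element totals:
  C: 15
  H: 22
  O: 1
Molecular formula: C15H22O.
  M = 15(12.0) + 22(1.007825) + 15.994915
    = 180.000000 + 22.172150 + 15.994915 = 218.167065

218.1671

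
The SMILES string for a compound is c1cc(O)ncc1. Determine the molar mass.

95.10 g/mol

Atom tally by fragment:
  pyridine ring core → C:5 H:5 N:1
  (− 1 ring H displaced by substituents)
  + OH → O:1 H:1
Element totals:
  C: 5
  H: 5
  N: 1
  O: 1
Molecular formula: C5H5NO.
  M = 5(12.011) + 5(1.008) + 14.007 + 15.999
    = 60.055 + 5.040 + 14.007 + 15.999 = 95.101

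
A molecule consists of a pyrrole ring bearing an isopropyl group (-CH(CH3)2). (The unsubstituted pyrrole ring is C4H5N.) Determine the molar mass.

Atom tally by fragment:
  pyrrole ring core → C:4 H:5 N:1
  (− 1 ring H displaced by substituents)
  + CH(CH3)2 → C:3 H:7
Element totals:
  C: 7
  H: 11
  N: 1
Molecular formula: C7H11N.
  M = 7(12.011) + 11(1.008) + 14.007
    = 84.077 + 11.088 + 14.007 = 109.172

109.17 g/mol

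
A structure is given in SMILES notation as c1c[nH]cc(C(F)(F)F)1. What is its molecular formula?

Atom tally by fragment:
  pyrrole ring core → C:4 H:5 N:1
  (− 1 ring H displaced by substituents)
  + CF3 → C:1 F:3
Element totals:
  C: 5
  H: 4
  F: 3
  N: 1

C5H4F3N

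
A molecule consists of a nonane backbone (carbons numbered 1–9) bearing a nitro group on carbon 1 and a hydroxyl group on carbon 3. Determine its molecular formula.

C9H19NO3

Atom tally by fragment:
  O2NCH2 → C:1 H:2 N:1 O:2
  CH2 → C:1 H:2
  CH(OH) → C:1 H:2 O:1
  CH2 → C:1 H:2
  CH2 → C:1 H:2
  CH2 → C:1 H:2
  CH2 → C:1 H:2
  CH2 → C:1 H:2
  CH3 → C:1 H:3
Element totals:
  C: 9
  H: 19
  N: 1
  O: 3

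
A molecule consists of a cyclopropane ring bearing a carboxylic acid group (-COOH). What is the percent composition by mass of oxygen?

Atom tally by fragment:
  cyclopropane ring core → C:3 H:6
  (− 1 ring H displaced by substituents)
  + COOH → C:1 H:1 O:2
Element totals:
  C: 4
  H: 6
  O: 2
Molecular formula: C4H6O2.
Molar mass = 86.090 g/mol.
Mass from O: 2 × 15.999 = 31.998 g/mol.
%O = 31.998 / 86.090 × 100 = 37.17%.

37.17%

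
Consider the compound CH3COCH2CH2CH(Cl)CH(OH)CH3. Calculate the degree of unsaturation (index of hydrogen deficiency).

1

Atom tally by fragment:
  CH3COCH2 → C:3 H:5 O:1
  CH2 → C:1 H:2
  CH(Cl) → C:1 H:1 Cl:1
  CH(OH) → C:1 H:2 O:1
  CH3 → C:1 H:3
Element totals:
  C: 7
  H: 13
  Cl: 1
  O: 2
Molecular formula: C7H13ClO2.
DoU = (2C + 2 + N − H − X) / 2 = (2·7 + 2 + 0 − 13 − 1) / 2 = 1.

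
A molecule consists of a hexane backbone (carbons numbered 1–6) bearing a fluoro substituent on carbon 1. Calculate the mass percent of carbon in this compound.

69.18%

Atom tally by fragment:
  FCH2 → C:1 H:2 F:1
  CH2 → C:1 H:2
  CH2 → C:1 H:2
  CH2 → C:1 H:2
  CH2 → C:1 H:2
  CH3 → C:1 H:3
Element totals:
  C: 6
  H: 13
  F: 1
Molecular formula: C6H13F.
Molar mass = 104.168 g/mol.
Mass from C: 6 × 12.011 = 72.066 g/mol.
%C = 72.066 / 104.168 × 100 = 69.18%.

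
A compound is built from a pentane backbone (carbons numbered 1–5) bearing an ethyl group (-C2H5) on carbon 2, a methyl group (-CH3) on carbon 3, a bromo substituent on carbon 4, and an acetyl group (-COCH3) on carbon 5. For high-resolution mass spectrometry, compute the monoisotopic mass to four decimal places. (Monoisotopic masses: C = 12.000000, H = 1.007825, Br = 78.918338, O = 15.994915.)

234.0619

Atom tally by fragment:
  CH3 → C:1 H:3
  CH(C2H5) → C:3 H:6
  CH(CH3) → C:2 H:4
  CH(Br) → C:1 H:1 Br:1
  CH2COCH3 → C:3 H:5 O:1
Element totals:
  C: 10
  H: 19
  Br: 1
  O: 1
Molecular formula: C10H19BrO.
  M = 10(12.0) + 19(1.007825) + 78.918338 + 15.994915
    = 120.000000 + 19.148675 + 78.918338 + 15.994915 = 234.061928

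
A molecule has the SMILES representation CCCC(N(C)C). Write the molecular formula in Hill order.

Atom tally by fragment:
  CH3 → C:1 H:3
  CH2 → C:1 H:2
  CH2 → C:1 H:2
  CH2N(CH3)2 → C:3 H:8 N:1
Element totals:
  C: 6
  H: 15
  N: 1

C6H15N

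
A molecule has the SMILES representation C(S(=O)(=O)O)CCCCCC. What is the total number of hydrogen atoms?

Atom tally by fragment:
  HO3SCH2 → C:1 H:3 S:1 O:3
  CH2 → C:1 H:2
  CH2 → C:1 H:2
  CH2 → C:1 H:2
  CH2 → C:1 H:2
  CH2 → C:1 H:2
  CH3 → C:1 H:3
Element totals:
  C: 7
  H: 16
  O: 3
  S: 1

16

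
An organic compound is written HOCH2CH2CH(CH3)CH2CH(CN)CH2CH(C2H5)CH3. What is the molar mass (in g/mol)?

197.32 g/mol

Element totals:
  C: 12
  H: 23
  N: 1
  O: 1
Molecular formula: C12H23NO.
  M = 12(12.011) + 23(1.008) + 14.007 + 15.999
    = 144.132 + 23.184 + 14.007 + 15.999 = 197.322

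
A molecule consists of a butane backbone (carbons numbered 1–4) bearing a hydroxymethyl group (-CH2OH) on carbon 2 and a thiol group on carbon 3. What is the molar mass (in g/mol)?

120.21 g/mol

Atom tally by fragment:
  CH3 → C:1 H:3
  CH(CH2OH) → C:2 H:4 O:1
  CH(SH) → C:1 H:2 S:1
  CH3 → C:1 H:3
Element totals:
  C: 5
  H: 12
  O: 1
  S: 1
Molecular formula: C5H12OS.
  M = 5(12.011) + 12(1.008) + 15.999 + 32.06
    = 60.055 + 12.096 + 15.999 + 32.060 = 120.210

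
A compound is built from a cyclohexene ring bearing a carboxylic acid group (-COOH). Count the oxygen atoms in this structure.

2

Atom tally by fragment:
  cyclohexene ring core → C:6 H:10
  (− 1 ring H displaced by substituents)
  + COOH → C:1 H:1 O:2
Element totals:
  C: 7
  H: 10
  O: 2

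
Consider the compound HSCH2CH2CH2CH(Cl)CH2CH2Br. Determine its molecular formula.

C6H12BrClS

Atom tally by fragment:
  HSCH2 → C:1 H:3 S:1
  CH2 → C:1 H:2
  CH2 → C:1 H:2
  CH(Cl) → C:1 H:1 Cl:1
  CH2 → C:1 H:2
  CH2Br → C:1 H:2 Br:1
Element totals:
  C: 6
  H: 12
  Br: 1
  Cl: 1
  S: 1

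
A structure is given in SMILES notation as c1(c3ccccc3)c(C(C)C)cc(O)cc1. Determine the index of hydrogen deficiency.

Atom tally by fragment:
  benzene ring core → C:6 H:6
  (− 3 ring H displaced by substituents)
  + C6H5 → C:6 H:5
  + CH(CH3)2 → C:3 H:7
  + OH → O:1 H:1
Element totals:
  C: 15
  H: 16
  O: 1
Molecular formula: C15H16O.
DoU = (2C + 2 + N − H − X) / 2 = (2·15 + 2 + 0 − 16 − 0) / 2 = 8.

8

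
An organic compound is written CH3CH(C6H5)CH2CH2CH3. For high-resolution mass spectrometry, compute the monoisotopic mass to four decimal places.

Element totals:
  C: 11
  H: 16
Molecular formula: C11H16.
  M = 11(12.0) + 16(1.007825)
    = 132.000000 + 16.125200 = 148.125200

148.1252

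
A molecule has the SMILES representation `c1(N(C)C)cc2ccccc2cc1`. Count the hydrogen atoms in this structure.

Atom tally by fragment:
  naphthalene ring system core → C:10 H:8
  (− 1 ring H displaced by substituents)
  + N(CH3)2 → N:1 C:2 H:6
Element totals:
  C: 12
  H: 13
  N: 1

13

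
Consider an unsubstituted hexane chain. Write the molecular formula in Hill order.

C6H14

Atom tally by fragment:
  CH3 → C:1 H:3
  CH2 → C:1 H:2
  CH2 → C:1 H:2
  CH2 → C:1 H:2
  CH2 → C:1 H:2
  CH3 → C:1 H:3
Element totals:
  C: 6
  H: 14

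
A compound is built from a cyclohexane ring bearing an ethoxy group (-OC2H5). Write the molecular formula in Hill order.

Atom tally by fragment:
  cyclohexane ring core → C:6 H:12
  (− 1 ring H displaced by substituents)
  + OC2H5 → C:2 H:5 O:1
Element totals:
  C: 8
  H: 16
  O: 1

C8H16O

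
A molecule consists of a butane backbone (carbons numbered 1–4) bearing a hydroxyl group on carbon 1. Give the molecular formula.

Atom tally by fragment:
  HOCH2 → C:1 H:3 O:1
  CH2 → C:1 H:2
  CH2 → C:1 H:2
  CH3 → C:1 H:3
Element totals:
  C: 4
  H: 10
  O: 1

C4H10O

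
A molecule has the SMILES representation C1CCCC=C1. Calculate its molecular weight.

82.15 g/mol

Atom tally by fragment:
  cyclohexene ring core → C:6 H:10
Element totals:
  C: 6
  H: 10
Molecular formula: C6H10.
  M = 6(12.011) + 10(1.008)
    = 72.066 + 10.080 = 82.146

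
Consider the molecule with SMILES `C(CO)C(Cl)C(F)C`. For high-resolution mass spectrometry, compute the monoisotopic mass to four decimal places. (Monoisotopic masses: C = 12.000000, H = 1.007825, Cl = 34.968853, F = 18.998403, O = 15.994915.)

Atom tally by fragment:
  HOCH2CH2 → C:2 H:5 O:1
  CH(Cl) → C:1 H:1 Cl:1
  CH(F) → C:1 H:1 F:1
  CH3 → C:1 H:3
Element totals:
  C: 5
  H: 10
  Cl: 1
  F: 1
  O: 1
Molecular formula: C5H10ClFO.
  M = 5(12.0) + 10(1.007825) + 34.968853 + 18.998403 + 15.994915
    = 60.000000 + 10.078250 + 34.968853 + 18.998403 + 15.994915 = 140.040421

140.0404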